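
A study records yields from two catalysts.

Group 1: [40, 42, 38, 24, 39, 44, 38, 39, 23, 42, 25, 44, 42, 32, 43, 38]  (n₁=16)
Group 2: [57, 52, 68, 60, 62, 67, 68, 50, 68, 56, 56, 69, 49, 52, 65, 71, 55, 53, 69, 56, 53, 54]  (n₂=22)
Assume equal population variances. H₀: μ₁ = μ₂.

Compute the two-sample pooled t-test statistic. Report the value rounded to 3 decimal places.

x̄₁=37.062, s₁=7.132, n₁=16
x̄₂=59.545, s₂=7.282, n₂=22
s_p² = [15·7.132² + 21·7.282²]/36 = 52.1220
SE = √(s_p²·(1/16+1/22)) = 2.3721
t = (37.062−59.545)/2.3721 = -9.4781
df = 36

test statistic = -9.478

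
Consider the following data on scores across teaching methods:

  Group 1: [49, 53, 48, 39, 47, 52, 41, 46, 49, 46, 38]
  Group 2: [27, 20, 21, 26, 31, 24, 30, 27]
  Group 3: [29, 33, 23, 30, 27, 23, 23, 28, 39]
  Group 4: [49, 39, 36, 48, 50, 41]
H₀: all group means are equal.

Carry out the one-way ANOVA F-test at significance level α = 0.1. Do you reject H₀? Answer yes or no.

Group means [46.18, 25.75, 28.33, 43.83], grand mean 36.235
SSB = Σnᵢ(x̄ᵢ−x̄)² = 2876.148; SSW = ΣΣ(x−x̄ᵢ)² = 753.970
MSB = 2876.148/3 = 958.7160; MSW = 753.970/30 = 25.1323
F = MSB/MSW = 38.1467
df = (3, 30)
p-value (upper-tail) = 0.00000
At α=0.1: p < α → reject H₀

reject H₀: yes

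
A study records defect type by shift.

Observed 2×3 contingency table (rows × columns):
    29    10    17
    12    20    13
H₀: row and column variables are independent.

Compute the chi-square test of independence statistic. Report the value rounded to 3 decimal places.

test statistic = 9.834

Row totals [56, 45], col totals [41, 30, 30], n=101
χ² = (29−22.73)²/22.73 + (10−16.63)²/16.63 + (17−16.63)²/16.63 + (12−18.27)²/18.27 + (20−13.37)²/13.37 + (13−13.37)²/13.37 = 9.8341
df = 2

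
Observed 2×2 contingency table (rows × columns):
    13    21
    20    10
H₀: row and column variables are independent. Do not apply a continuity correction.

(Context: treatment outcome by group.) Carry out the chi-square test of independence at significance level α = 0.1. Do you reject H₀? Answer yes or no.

reject H₀: yes

Row totals [34, 30], col totals [33, 31], n=64
χ² = (13−17.53)²/17.53 + (21−16.47)²/16.47 + (20−15.47)²/15.47 + (10−14.53)²/14.53 = 5.1582
df = 1
p-value (upper-tail) = 0.02314
At α=0.1: p < α → reject H₀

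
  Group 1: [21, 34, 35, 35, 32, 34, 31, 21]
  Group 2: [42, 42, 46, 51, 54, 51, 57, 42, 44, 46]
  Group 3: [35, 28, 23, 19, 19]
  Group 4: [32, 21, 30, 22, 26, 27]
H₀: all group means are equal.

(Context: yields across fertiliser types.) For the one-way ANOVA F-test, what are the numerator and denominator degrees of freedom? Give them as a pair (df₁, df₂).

degrees of freedom = [3, 25]

k = 4 groups, N = 29 total
df = (k−1, N−k) = (4−1, 29−4) = (3, 25)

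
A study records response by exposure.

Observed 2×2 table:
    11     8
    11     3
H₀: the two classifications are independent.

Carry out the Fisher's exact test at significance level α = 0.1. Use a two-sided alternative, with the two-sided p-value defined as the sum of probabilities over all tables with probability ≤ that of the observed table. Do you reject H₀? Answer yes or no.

Margins: r₁=19, r₂=14, c₁=22, c₂=11, n=33
p_obs = C(19,11)·C(14,11)/C(33,22); sum pmf over tables with pmf ≤ p_obs
p-value (two-sided) = 0.27830
At α=0.1: p ≥ α → fail to reject H₀

reject H₀: no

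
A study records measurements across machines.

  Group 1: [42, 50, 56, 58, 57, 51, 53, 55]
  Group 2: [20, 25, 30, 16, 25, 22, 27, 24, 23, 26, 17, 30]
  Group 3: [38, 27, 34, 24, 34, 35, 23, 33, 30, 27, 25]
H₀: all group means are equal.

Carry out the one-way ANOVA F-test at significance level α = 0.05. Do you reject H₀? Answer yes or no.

reject H₀: yes

Group means [52.75, 23.75, 30.00], grand mean 33.452
SSB = Σnᵢ(x̄ᵢ−x̄)² = 4239.927; SSW = ΣΣ(x−x̄ᵢ)² = 665.750
MSB = 4239.927/2 = 2119.9637; MSW = 665.750/28 = 23.7768
F = MSB/MSW = 89.1611
df = (2, 28)
p-value (upper-tail) = 0.00000
At α=0.05: p < α → reject H₀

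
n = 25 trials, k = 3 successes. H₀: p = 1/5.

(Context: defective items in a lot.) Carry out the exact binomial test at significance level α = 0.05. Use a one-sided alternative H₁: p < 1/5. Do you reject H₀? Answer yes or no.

reject H₀: no

Exact binomial: n=25, k=3, p₀=1/5=0.2000
P(X≤3) from Σ C(n,i)·p₀^i·(1−p₀)^(n−i)
p-value (one-sided, H₁ less) = 0.23399
At α=0.05: p ≥ α → fail to reject H₀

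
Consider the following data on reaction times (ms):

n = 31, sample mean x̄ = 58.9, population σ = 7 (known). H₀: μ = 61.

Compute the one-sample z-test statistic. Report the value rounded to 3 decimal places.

test statistic = -1.670

SE = σ/√n = 7/√31 = 1.2572
z = (x̄−μ₀)/SE = (58.9−61)/1.2572 = -1.6703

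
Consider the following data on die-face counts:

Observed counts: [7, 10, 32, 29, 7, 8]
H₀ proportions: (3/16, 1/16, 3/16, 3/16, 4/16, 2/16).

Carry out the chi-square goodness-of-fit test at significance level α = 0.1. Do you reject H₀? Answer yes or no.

n = 93; E_i = n·p_i = [17.44, 5.81, 17.44, 17.44, 23.25, 11.62]
χ² = (7−17.44)²/17.44 + (10−5.81)²/5.81 + (32−17.44)²/17.44 + (29−17.44)²/17.44 + (7−23.25)²/23.25 + (8−11.62)²/11.62 = 41.5806
df = 5
p-value (upper-tail) = 0.00000
At α=0.1: p < α → reject H₀

reject H₀: yes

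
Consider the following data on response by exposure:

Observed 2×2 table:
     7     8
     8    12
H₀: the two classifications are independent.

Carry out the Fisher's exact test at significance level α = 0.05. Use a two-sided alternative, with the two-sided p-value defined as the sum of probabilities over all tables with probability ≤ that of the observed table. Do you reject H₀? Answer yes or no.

Margins: r₁=15, r₂=20, c₁=15, c₂=20, n=35
p_obs = C(15,7)·C(20,8)/C(35,15); sum pmf over tables with pmf ≤ p_obs
p-value (two-sided) = 0.74118
At α=0.05: p ≥ α → fail to reject H₀

reject H₀: no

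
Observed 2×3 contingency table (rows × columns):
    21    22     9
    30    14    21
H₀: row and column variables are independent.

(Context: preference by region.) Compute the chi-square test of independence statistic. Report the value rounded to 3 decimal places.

Row totals [52, 65], col totals [51, 36, 30], n=117
χ² = (21−22.67)²/22.67 + (22−16.00)²/16.00 + (9−13.33)²/13.33 + (30−28.33)²/28.33 + (14−20.00)²/20.00 + (21−16.67)²/16.67 = 6.8056
df = 2

test statistic = 6.806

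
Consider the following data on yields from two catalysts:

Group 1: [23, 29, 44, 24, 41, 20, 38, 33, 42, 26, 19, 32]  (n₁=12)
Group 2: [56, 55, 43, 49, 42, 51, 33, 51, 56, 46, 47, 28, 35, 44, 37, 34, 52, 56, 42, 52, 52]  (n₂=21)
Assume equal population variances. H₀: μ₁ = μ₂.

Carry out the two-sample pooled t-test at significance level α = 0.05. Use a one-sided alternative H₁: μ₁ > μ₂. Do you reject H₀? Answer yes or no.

reject H₀: no

x̄₁=30.917, s₁=8.795, n₁=12
x̄₂=45.762, s₂=8.461, n₂=21
s_p² = [11·8.795² + 20·8.461²]/31 = 73.6363
SE = √(s_p²·(1/12+1/21)) = 3.1053
t = (30.917−45.762)/3.1053 = -4.7806
df = 31
p-value (one-sided, H₁ greater) = 0.99998
At α=0.05: p ≥ α → fail to reject H₀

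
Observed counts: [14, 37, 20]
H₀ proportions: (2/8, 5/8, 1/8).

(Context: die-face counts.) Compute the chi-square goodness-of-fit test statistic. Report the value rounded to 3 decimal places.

n = 71; E_i = n·p_i = [17.75, 44.38, 8.88]
χ² = (14−17.75)²/17.75 + (37−44.38)²/44.38 + (20−8.88)²/8.88 = 15.9634
df = 2

test statistic = 15.963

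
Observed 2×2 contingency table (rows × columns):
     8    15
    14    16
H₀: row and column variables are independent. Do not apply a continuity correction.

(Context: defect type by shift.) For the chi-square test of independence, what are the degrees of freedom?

df = (r−1)(c−1) = (2−1)·(2−1) = 1

degrees of freedom = 1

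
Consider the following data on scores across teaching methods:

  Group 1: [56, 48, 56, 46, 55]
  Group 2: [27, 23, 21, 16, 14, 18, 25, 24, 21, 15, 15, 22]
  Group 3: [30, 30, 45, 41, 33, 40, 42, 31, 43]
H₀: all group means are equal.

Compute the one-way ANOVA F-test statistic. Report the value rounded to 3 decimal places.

Group means [52.20, 20.08, 37.22], grand mean 32.192
SSB = Σnᵢ(x̄ᵢ−x̄)² = 3988.766; SSW = ΣΣ(x−x̄ᵢ)² = 603.272
MSB = 3988.766/2 = 1994.3831; MSW = 603.272/23 = 26.2292
F = MSB/MSW = 76.0367
df = (2, 23)

test statistic = 76.037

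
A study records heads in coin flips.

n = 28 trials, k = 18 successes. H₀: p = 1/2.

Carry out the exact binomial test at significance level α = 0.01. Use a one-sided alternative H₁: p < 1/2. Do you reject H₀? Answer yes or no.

Exact binomial: n=28, k=18, p₀=1/2=0.5000
P(X≤18) from Σ C(n,i)·p₀^i·(1−p₀)^(n−i)
p-value (one-sided, H₁ less) = 0.95642
At α=0.01: p ≥ α → fail to reject H₀

reject H₀: no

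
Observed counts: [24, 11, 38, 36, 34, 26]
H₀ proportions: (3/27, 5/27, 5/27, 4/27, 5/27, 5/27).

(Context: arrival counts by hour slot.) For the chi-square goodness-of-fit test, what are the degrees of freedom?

df = k − 1 = 6 − 1 = 5

degrees of freedom = 5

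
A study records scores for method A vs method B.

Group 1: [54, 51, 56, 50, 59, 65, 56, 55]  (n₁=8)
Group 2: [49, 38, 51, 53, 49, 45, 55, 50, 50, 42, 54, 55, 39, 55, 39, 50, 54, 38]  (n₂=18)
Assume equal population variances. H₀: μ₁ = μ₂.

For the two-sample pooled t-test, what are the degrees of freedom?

df = n₁ + n₂ − 2 = 8 + 18 − 2 = 24

degrees of freedom = 24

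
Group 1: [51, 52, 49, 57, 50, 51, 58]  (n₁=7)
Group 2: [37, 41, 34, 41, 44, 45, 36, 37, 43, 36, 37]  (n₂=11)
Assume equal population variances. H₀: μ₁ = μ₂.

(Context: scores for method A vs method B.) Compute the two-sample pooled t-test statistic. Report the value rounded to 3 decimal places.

test statistic = 7.584

x̄₁=52.571, s₁=3.505, n₁=7
x̄₂=39.182, s₂=3.737, n₂=11
s_p² = [6·3.505² + 10·3.737²]/16 = 13.3344
SE = √(s_p²·(1/7+1/11)) = 1.7655
t = (52.571−39.182)/1.7655 = 7.5839
df = 16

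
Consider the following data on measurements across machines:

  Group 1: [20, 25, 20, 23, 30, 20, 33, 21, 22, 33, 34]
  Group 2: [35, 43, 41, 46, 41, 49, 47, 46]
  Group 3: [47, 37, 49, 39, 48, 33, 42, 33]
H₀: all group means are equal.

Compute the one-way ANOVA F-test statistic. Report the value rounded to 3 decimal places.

test statistic = 28.635

Group means [25.55, 43.50, 41.00], grand mean 35.444
SSB = Σnᵢ(x̄ᵢ−x̄)² = 1843.939; SSW = ΣΣ(x−x̄ᵢ)² = 772.727
MSB = 1843.939/2 = 921.9697; MSW = 772.727/24 = 32.1970
F = MSB/MSW = 28.6353
df = (2, 24)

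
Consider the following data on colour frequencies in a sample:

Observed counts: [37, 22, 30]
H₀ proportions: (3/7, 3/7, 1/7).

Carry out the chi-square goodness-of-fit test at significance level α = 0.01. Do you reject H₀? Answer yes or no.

n = 89; E_i = n·p_i = [38.14, 38.14, 12.71]
χ² = (37−38.14)²/38.14 + (22−38.14)²/38.14 + (30−12.71)²/12.71 = 30.3670
df = 2
p-value (upper-tail) = 0.00000
At α=0.01: p < α → reject H₀

reject H₀: yes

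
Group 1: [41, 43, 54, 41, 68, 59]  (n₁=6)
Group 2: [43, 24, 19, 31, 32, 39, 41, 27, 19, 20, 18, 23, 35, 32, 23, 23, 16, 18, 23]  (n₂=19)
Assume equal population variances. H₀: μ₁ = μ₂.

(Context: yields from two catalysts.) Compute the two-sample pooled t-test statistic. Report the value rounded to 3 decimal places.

test statistic = 5.752

x̄₁=51.000, s₁=11.189, n₁=6
x̄₂=26.632, s₂=8.355, n₂=19
s_p² = [5·11.189² + 18·8.355²]/23 = 81.8444
SE = √(s_p²·(1/6+1/19)) = 4.2365
t = (51.000−26.632)/4.2365 = 5.7520
df = 23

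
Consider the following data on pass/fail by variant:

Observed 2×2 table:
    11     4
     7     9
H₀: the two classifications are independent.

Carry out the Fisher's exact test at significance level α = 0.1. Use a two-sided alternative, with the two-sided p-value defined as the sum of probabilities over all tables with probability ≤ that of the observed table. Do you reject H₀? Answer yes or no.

Margins: r₁=15, r₂=16, c₁=18, c₂=13, n=31
p_obs = C(15,11)·C(16,7)/C(31,18); sum pmf over tables with pmf ≤ p_obs
p-value (two-sided) = 0.14888
At α=0.1: p ≥ α → fail to reject H₀

reject H₀: no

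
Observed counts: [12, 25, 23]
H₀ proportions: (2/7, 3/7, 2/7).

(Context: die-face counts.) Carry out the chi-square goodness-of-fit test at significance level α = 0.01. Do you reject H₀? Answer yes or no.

n = 60; E_i = n·p_i = [17.14, 25.71, 17.14]
χ² = (12−17.14)²/17.14 + (25−25.71)²/25.71 + (23−17.14)²/17.14 = 3.5639
df = 2
p-value (upper-tail) = 0.16831
At α=0.01: p ≥ α → fail to reject H₀

reject H₀: no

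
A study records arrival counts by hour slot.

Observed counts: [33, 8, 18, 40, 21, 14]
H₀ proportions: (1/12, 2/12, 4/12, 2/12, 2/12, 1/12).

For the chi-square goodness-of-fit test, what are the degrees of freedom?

df = k − 1 = 6 − 1 = 5

degrees of freedom = 5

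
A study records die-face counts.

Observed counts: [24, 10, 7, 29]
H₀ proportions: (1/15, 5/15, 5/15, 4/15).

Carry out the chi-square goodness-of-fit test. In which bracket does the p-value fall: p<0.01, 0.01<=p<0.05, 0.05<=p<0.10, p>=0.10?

n = 70; E_i = n·p_i = [4.67, 23.33, 23.33, 18.67]
χ² = (24−4.67)²/4.67 + (10−23.33)²/23.33 + (7−23.33)²/23.33 + (29−18.67)²/18.67 = 104.8679
df = 3
p-value (upper-tail) = 0.00000
→ bracket: p<0.01

p-value bracket: p<0.01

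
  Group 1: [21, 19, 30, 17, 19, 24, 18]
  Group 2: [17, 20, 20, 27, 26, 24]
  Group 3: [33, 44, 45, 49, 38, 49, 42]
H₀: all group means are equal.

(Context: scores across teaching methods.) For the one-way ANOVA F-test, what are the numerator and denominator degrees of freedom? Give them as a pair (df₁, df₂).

degrees of freedom = [2, 17]

k = 3 groups, N = 20 total
df = (k−1, N−k) = (3−1, 20−3) = (2, 17)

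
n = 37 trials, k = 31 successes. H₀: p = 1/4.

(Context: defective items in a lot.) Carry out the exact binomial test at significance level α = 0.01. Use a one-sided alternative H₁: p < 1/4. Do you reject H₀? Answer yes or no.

Exact binomial: n=37, k=31, p₀=1/4=0.2500
P(X≤31) from Σ C(n,i)·p₀^i·(1−p₀)^(n−i)
p-value (one-sided, H₁ less) = 1.00000
At α=0.01: p ≥ α → fail to reject H₀

reject H₀: no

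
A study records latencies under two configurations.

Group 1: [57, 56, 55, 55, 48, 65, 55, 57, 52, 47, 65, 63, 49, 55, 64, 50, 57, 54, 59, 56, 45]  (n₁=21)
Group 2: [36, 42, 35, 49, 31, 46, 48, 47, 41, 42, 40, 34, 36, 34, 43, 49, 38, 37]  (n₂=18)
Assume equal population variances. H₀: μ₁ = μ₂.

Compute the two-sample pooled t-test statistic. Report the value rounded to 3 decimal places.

test statistic = 8.179

x̄₁=55.429, s₁=5.723, n₁=21
x̄₂=40.444, s₂=5.680, n₂=18
s_p² = [20·5.723² + 17·5.680²]/37 = 32.5294
SE = √(s_p²·(1/21+1/18)) = 1.8320
t = (55.429−40.444)/1.8320 = 8.1791
df = 37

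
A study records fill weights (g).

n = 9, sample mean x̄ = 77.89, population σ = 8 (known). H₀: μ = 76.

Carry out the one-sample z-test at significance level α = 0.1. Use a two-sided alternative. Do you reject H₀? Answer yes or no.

SE = σ/√n = 8/√9 = 2.6667
z = (x̄−μ₀)/SE = (77.89−76)/2.6667 = 0.7088
p-value (two-sided) = 0.47848
At α=0.1: p ≥ α → fail to reject H₀

reject H₀: no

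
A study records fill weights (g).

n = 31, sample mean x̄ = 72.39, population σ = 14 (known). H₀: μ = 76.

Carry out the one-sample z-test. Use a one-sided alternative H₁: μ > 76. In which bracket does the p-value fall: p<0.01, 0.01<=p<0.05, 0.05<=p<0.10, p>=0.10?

SE = σ/√n = 14/√31 = 2.5145
z = (x̄−μ₀)/SE = (72.39−76)/2.5145 = -1.4357
p-value (one-sided, H₁ greater) = 0.92445
→ bracket: p>=0.10

p-value bracket: p>=0.10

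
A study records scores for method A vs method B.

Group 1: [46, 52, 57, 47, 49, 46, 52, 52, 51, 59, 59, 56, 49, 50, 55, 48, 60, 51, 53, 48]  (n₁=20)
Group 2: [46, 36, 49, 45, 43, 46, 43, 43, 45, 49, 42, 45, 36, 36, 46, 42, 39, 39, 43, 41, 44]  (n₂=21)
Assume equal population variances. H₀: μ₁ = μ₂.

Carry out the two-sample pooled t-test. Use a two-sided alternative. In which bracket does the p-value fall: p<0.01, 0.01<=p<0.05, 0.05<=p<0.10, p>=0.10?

p-value bracket: p<0.01

x̄₁=52.000, s₁=4.389, n₁=20
x̄₂=42.762, s₂=3.846, n₂=21
s_p² = [19·4.389² + 20·3.846²]/39 = 16.9695
SE = √(s_p²·(1/20+1/21)) = 1.2871
t = (52.000−42.762)/1.2871 = 7.1776
df = 39
p-value (two-sided) = 0.00000
→ bracket: p<0.01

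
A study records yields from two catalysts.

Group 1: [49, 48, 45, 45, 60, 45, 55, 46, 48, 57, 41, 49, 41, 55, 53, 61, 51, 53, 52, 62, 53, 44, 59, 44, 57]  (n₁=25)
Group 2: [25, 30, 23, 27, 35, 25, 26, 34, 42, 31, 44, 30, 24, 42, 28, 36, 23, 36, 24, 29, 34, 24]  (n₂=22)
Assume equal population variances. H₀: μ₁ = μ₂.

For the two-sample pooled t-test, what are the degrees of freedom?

df = n₁ + n₂ − 2 = 25 + 22 − 2 = 45

degrees of freedom = 45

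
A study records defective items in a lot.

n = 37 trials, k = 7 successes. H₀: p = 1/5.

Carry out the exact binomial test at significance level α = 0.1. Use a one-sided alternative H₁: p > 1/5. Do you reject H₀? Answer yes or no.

Exact binomial: n=37, k=7, p₀=1/5=0.2000
P(X≥7) from Σ C(n,i)·p₀^i·(1−p₀)^(n−i)
p-value (one-sided, H₁ greater) = 0.63017
At α=0.1: p ≥ α → fail to reject H₀

reject H₀: no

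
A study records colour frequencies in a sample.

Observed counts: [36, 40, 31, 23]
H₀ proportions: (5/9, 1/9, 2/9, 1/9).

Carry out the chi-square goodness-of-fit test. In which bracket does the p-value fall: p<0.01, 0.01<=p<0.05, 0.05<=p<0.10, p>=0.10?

p-value bracket: p<0.01

n = 130; E_i = n·p_i = [72.22, 14.44, 28.89, 14.44]
χ² = (36−72.22)²/72.22 + (40−14.44)²/14.44 + (31−28.89)²/28.89 + (23−14.44)²/14.44 = 68.6023
df = 3
p-value (upper-tail) = 0.00000
→ bracket: p<0.01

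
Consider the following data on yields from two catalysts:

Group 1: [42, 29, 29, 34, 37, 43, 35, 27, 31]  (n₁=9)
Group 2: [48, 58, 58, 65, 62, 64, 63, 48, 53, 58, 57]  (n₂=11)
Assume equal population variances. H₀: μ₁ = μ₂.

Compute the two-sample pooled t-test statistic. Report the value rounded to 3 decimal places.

test statistic = -8.966

x̄₁=34.111, s₁=5.732, n₁=9
x̄₂=57.636, s₂=5.921, n₂=11
s_p² = [8·5.732² + 10·5.921²]/18 = 34.0797
SE = √(s_p²·(1/9+1/11)) = 2.6239
t = (34.111−57.636)/2.6239 = -8.9658
df = 18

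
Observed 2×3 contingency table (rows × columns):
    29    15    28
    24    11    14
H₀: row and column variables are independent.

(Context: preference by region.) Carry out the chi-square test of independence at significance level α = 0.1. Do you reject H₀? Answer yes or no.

Row totals [72, 49], col totals [53, 26, 42], n=121
χ² = (29−31.54)²/31.54 + (15−15.47)²/15.47 + (28−24.99)²/24.99 + (24−21.46)²/21.46 + (11−10.53)²/10.53 + (14−17.01)²/17.01 = 1.4336
df = 2
p-value (upper-tail) = 0.48830
At α=0.1: p ≥ α → fail to reject H₀

reject H₀: no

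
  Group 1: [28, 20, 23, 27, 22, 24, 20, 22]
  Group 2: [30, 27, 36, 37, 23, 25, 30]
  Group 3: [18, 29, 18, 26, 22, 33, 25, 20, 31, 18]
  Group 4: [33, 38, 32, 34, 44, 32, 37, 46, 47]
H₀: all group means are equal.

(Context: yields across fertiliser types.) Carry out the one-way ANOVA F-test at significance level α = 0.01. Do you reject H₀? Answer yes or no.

Group means [23.25, 29.71, 24.00, 38.11], grand mean 28.735
SSB = Σnᵢ(x̄ᵢ−x̄)² = 1262.800; SSW = ΣΣ(x−x̄ᵢ)² = 811.817
MSB = 1262.800/3 = 420.9334; MSW = 811.817/30 = 27.0606
F = MSB/MSW = 15.5552
df = (3, 30)
p-value (upper-tail) = 0.00000
At α=0.01: p < α → reject H₀

reject H₀: yes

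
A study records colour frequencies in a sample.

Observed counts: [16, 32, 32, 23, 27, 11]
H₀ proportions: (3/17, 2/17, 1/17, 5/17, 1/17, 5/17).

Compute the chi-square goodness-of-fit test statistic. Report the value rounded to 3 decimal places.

n = 141; E_i = n·p_i = [24.88, 16.59, 8.29, 41.47, 8.29, 41.47]
χ² = (16−24.88)²/24.88 + (32−16.59)²/16.59 + (32−8.29)²/8.29 + (23−41.47)²/41.47 + (27−8.29)²/8.29 + (11−41.47)²/41.47 = 158.0473
df = 5

test statistic = 158.047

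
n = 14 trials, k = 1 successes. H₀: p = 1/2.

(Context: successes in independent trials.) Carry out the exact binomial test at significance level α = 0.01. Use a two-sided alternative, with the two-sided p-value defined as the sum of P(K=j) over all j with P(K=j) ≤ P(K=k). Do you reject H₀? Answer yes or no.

reject H₀: yes

Exact binomial: n=14, k=1, p₀=1/2=0.5000
P(X=j) = C(n,j)·p₀^j·(1−p₀)^(n−j); p = Σ P(X=j) over j with P(X=j) ≤ P(X=1)
p-value (two-sided) = 0.00183
At α=0.01: p < α → reject H₀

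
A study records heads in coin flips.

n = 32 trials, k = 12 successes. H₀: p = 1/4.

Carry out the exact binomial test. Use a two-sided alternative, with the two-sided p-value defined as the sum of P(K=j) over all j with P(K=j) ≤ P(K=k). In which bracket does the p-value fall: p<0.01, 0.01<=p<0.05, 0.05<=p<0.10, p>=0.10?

Exact binomial: n=32, k=12, p₀=1/4=0.2500
P(X=j) = C(n,j)·p₀^j·(1−p₀)^(n−j); p = Σ P(X=j) over j with P(X=j) ≤ P(X=12)
p-value (two-sided) = 0.10559
→ bracket: p>=0.10

p-value bracket: p>=0.10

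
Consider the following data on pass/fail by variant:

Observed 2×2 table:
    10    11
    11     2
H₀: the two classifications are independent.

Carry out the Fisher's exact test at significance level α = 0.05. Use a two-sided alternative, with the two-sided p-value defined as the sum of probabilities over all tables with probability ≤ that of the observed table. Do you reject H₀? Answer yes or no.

reject H₀: no

Margins: r₁=21, r₂=13, c₁=21, c₂=13, n=34
p_obs = C(21,10)·C(13,11)/C(34,21); sum pmf over tables with pmf ≤ p_obs
p-value (two-sided) = 0.06724
At α=0.05: p ≥ α → fail to reject H₀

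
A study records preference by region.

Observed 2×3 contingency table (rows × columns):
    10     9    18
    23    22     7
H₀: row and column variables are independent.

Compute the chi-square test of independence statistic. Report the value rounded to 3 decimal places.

test statistic = 13.261

Row totals [37, 52], col totals [33, 31, 25], n=89
χ² = (10−13.72)²/13.72 + (9−12.89)²/12.89 + (18−10.39)²/10.39 + (23−19.28)²/19.28 + (22−18.11)²/18.11 + (7−14.61)²/14.61 = 13.2614
df = 2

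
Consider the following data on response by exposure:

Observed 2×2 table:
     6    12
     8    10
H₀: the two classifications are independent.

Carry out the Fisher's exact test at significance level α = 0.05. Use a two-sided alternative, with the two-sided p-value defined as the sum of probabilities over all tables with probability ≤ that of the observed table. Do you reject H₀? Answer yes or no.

Margins: r₁=18, r₂=18, c₁=14, c₂=22, n=36
p_obs = C(18,6)·C(18,8)/C(36,14); sum pmf over tables with pmf ≤ p_obs
p-value (two-sided) = 0.73322
At α=0.05: p ≥ α → fail to reject H₀

reject H₀: no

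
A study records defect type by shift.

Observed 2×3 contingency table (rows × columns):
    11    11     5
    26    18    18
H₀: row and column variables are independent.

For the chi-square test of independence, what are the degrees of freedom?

df = (r−1)(c−1) = (2−1)·(3−1) = 2

degrees of freedom = 2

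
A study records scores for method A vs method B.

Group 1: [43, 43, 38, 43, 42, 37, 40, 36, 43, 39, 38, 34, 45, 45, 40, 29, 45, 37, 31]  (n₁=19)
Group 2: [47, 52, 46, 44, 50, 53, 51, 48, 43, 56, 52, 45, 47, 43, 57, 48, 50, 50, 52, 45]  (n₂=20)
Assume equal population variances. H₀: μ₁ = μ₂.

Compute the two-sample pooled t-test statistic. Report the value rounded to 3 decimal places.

test statistic = -6.879

x̄₁=39.368, s₁=4.645, n₁=19
x̄₂=48.950, s₂=4.045, n₂=20
s_p² = [18·4.645² + 19·4.045²]/37 = 18.9019
SE = √(s_p²·(1/19+1/20)) = 1.3928
t = (39.368−48.950)/1.3928 = -6.8793
df = 37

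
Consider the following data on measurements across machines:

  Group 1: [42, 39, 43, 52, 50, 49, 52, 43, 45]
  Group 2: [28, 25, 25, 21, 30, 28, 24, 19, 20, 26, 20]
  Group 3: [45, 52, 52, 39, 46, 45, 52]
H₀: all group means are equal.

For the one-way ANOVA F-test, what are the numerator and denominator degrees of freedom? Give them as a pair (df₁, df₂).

k = 3 groups, N = 27 total
df = (k−1, N−k) = (3−1, 27−3) = (2, 24)

degrees of freedom = [2, 24]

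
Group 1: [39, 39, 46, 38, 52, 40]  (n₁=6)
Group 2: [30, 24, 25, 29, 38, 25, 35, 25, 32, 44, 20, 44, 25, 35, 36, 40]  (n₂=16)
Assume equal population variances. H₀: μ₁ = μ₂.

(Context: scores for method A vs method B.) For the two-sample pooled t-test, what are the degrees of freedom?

df = n₁ + n₂ − 2 = 6 + 16 − 2 = 20

degrees of freedom = 20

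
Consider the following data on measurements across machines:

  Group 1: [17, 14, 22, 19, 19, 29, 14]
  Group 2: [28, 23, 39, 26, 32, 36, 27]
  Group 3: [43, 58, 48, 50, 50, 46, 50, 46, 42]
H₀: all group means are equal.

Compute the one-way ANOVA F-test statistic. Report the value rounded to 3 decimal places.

test statistic = 63.411

Group means [19.14, 30.14, 48.11], grand mean 33.826
SSB = Σnᵢ(x̄ᵢ−x̄)² = 3440.701; SSW = ΣΣ(x−x̄ᵢ)² = 542.603
MSB = 3440.701/2 = 1720.3506; MSW = 542.603/20 = 27.1302
F = MSB/MSW = 63.4110
df = (2, 20)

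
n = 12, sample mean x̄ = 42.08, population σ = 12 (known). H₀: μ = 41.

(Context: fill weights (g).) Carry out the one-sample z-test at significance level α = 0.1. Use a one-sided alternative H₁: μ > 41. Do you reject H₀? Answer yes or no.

SE = σ/√n = 12/√12 = 3.4641
z = (x̄−μ₀)/SE = (42.08−41)/3.4641 = 0.3118
p-value (one-sided, H₁ greater) = 0.37761
At α=0.1: p ≥ α → fail to reject H₀

reject H₀: no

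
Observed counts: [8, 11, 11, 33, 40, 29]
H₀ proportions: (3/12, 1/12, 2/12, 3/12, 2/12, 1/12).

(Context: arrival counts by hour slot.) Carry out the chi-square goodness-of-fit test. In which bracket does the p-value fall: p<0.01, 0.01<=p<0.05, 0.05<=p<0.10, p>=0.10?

p-value bracket: p<0.01

n = 132; E_i = n·p_i = [33.00, 11.00, 22.00, 33.00, 22.00, 11.00]
χ² = (8−33.00)²/33.00 + (11−11.00)²/11.00 + (11−22.00)²/22.00 + (33−33.00)²/33.00 + (40−22.00)²/22.00 + (29−11.00)²/11.00 = 68.6212
df = 5
p-value (upper-tail) = 0.00000
→ bracket: p<0.01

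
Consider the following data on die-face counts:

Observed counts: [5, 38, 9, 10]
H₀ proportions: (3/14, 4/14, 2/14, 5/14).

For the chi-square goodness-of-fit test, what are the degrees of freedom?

degrees of freedom = 3

df = k − 1 = 4 − 1 = 3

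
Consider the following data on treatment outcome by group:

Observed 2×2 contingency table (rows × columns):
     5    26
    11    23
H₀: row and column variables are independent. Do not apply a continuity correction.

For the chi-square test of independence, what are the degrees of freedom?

df = (r−1)(c−1) = (2−1)·(2−1) = 1

degrees of freedom = 1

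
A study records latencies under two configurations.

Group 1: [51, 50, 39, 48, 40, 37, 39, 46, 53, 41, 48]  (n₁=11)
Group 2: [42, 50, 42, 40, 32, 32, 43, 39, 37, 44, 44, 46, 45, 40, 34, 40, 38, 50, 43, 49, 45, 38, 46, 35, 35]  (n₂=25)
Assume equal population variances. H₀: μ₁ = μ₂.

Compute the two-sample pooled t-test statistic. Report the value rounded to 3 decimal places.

test statistic = 1.837

x̄₁=44.727, s₁=5.658, n₁=11
x̄₂=41.160, s₂=5.242, n₂=25
s_p² = [10·5.658² + 24·5.242²]/34 = 28.8101
SE = √(s_p²·(1/11+1/25)) = 1.9420
t = (44.727−41.160)/1.9420 = 1.8369
df = 34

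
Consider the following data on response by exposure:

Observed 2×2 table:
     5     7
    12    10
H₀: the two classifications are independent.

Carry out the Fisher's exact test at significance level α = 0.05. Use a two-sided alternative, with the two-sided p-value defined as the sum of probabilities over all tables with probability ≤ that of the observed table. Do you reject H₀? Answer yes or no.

Margins: r₁=12, r₂=22, c₁=17, c₂=17, n=34
p_obs = C(12,5)·C(22,12)/C(34,17); sum pmf over tables with pmf ≤ p_obs
p-value (two-sided) = 0.72068
At α=0.05: p ≥ α → fail to reject H₀

reject H₀: no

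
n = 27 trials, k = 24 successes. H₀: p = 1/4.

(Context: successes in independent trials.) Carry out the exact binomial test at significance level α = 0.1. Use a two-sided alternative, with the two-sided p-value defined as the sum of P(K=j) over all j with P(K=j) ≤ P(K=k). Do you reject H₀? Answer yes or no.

reject H₀: yes

Exact binomial: n=27, k=24, p₀=1/4=0.2500
P(X=j) = C(n,j)·p₀^j·(1−p₀)^(n−j); p = Σ P(X=j) over j with P(X=j) ≤ P(X=24)
p-value (two-sided) = 0.00000
At α=0.1: p < α → reject H₀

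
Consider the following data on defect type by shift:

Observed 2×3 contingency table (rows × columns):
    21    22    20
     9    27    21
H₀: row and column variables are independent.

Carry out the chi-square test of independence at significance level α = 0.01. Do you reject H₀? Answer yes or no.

reject H₀: no

Row totals [63, 57], col totals [30, 49, 41], n=120
χ² = (21−15.75)²/15.75 + (22−25.73)²/25.73 + (20−21.52)²/21.52 + (9−14.25)²/14.25 + (27−23.27)²/23.27 + (21−19.48)²/19.48 = 5.0472
df = 2
p-value (upper-tail) = 0.08017
At α=0.01: p ≥ α → fail to reject H₀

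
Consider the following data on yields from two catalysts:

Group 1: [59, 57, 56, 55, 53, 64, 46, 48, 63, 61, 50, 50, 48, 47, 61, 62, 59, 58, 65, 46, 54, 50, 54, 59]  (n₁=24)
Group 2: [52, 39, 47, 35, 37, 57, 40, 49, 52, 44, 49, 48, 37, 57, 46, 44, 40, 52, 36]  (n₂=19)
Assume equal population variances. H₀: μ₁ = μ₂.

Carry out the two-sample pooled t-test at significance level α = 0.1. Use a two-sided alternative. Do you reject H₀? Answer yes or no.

reject H₀: yes

x̄₁=55.208, s₁=6.014, n₁=24
x̄₂=45.316, s₂=6.977, n₂=19
s_p² = [23·6.014² + 18·6.977²]/41 = 41.6601
SE = √(s_p²·(1/24+1/19)) = 1.9820
t = (55.208−45.316)/1.9820 = 4.9911
df = 41
p-value (two-sided) = 0.00001
At α=0.1: p < α → reject H₀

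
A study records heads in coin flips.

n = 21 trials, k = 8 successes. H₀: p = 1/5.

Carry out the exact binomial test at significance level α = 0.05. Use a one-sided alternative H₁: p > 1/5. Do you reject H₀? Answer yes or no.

Exact binomial: n=21, k=8, p₀=1/5=0.2000
P(X≥8) from Σ C(n,i)·p₀^i·(1−p₀)^(n−i)
p-value (one-sided, H₁ greater) = 0.04305
At α=0.05: p < α → reject H₀

reject H₀: yes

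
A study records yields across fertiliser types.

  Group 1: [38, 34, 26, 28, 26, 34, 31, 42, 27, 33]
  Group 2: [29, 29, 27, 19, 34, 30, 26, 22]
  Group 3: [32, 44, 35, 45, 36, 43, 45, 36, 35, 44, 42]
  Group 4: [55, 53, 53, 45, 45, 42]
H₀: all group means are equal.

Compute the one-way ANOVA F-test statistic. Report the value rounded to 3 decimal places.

Group means [31.90, 27.00, 39.73, 48.83], grand mean 36.143
SSB = Σnᵢ(x̄ᵢ−x̄)² = 1956.371; SSW = ΣΣ(x−x̄ᵢ)² = 803.915
MSB = 1956.371/3 = 652.1235; MSW = 803.915/31 = 25.9327
F = MSB/MSW = 25.1467
df = (3, 31)

test statistic = 25.147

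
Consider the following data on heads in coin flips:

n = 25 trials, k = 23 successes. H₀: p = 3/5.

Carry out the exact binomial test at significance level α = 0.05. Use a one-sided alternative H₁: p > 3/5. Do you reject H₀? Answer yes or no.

reject H₀: yes

Exact binomial: n=25, k=23, p₀=3/5=0.6000
P(X≥23) from Σ C(n,i)·p₀^i·(1−p₀)^(n−i)
p-value (one-sided, H₁ greater) = 0.00043
At α=0.05: p < α → reject H₀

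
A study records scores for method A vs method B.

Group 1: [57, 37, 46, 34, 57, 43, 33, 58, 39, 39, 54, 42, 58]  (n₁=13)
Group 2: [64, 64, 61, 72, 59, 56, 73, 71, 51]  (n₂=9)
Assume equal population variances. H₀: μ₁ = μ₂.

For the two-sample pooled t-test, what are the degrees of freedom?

degrees of freedom = 20

df = n₁ + n₂ − 2 = 13 + 9 − 2 = 20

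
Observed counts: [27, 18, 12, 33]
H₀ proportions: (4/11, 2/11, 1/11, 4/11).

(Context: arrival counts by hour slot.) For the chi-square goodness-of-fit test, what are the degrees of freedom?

degrees of freedom = 3

df = k − 1 = 4 − 1 = 3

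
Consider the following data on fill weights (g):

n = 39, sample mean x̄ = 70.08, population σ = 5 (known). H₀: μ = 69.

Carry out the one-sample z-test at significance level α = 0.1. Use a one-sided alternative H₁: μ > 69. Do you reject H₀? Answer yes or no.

SE = σ/√n = 5/√39 = 0.8006
z = (x̄−μ₀)/SE = (70.08−69)/0.8006 = 1.3489
p-value (one-sided, H₁ greater) = 0.08868
At α=0.1: p < α → reject H₀

reject H₀: yes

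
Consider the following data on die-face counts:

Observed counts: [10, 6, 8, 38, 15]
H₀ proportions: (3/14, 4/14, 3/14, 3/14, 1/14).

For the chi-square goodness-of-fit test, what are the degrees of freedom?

degrees of freedom = 4

df = k − 1 = 5 − 1 = 4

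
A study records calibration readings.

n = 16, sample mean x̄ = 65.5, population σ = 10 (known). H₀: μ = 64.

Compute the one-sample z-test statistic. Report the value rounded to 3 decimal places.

SE = σ/√n = 10/√16 = 2.5000
z = (x̄−μ₀)/SE = (65.5−64)/2.5000 = 0.6000

test statistic = 0.600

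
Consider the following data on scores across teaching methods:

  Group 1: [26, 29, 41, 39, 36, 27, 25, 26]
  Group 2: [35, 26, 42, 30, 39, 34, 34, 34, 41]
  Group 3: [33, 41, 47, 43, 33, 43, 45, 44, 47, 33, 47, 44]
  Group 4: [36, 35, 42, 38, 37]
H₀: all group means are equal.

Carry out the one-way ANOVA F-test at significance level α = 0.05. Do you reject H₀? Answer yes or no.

reject H₀: yes

Group means [31.12, 35.00, 41.67, 37.60], grand mean 36.824
SSB = Σnᵢ(x̄ᵢ−x̄)² = 574.200; SSW = ΣΣ(x−x̄ᵢ)² = 870.742
MSB = 574.200/3 = 191.3998; MSW = 870.742/30 = 29.0247
F = MSB/MSW = 6.5944
df = (3, 30)
p-value (upper-tail) = 0.00148
At α=0.05: p < α → reject H₀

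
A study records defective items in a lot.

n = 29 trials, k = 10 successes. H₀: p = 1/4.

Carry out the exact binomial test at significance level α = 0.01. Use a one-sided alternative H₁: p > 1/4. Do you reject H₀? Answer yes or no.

Exact binomial: n=29, k=10, p₀=1/4=0.2500
P(X≥10) from Σ C(n,i)·p₀^i·(1−p₀)^(n−i)
p-value (one-sided, H₁ greater) = 0.16630
At α=0.01: p ≥ α → fail to reject H₀

reject H₀: no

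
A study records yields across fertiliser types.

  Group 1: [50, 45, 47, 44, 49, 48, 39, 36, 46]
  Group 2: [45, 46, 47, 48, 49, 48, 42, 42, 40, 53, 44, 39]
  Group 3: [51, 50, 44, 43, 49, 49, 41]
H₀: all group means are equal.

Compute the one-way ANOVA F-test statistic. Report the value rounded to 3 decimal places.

Group means [44.89, 45.25, 46.71], grand mean 45.500
SSB = Σnᵢ(x̄ᵢ−x̄)² = 14.433; SSW = ΣΣ(x−x̄ᵢ)² = 448.567
MSB = 14.433/2 = 7.2163; MSW = 448.567/25 = 17.9427
F = MSB/MSW = 0.4022
df = (2, 25)

test statistic = 0.402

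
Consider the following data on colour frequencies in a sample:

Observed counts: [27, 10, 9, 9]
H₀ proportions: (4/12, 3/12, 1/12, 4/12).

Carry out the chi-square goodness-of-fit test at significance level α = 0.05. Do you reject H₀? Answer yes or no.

n = 55; E_i = n·p_i = [18.33, 13.75, 4.58, 18.33]
χ² = (27−18.33)²/18.33 + (10−13.75)²/13.75 + (9−4.58)²/4.58 + (9−18.33)²/18.33 = 14.1273
df = 3
p-value (upper-tail) = 0.00274
At α=0.05: p < α → reject H₀

reject H₀: yes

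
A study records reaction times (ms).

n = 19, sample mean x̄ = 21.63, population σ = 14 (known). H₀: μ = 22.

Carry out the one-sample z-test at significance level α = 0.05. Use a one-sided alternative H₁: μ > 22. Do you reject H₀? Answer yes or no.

SE = σ/√n = 14/√19 = 3.2118
z = (x̄−μ₀)/SE = (21.63−22)/3.2118 = -0.1152
p-value (one-sided, H₁ greater) = 0.54586
At α=0.05: p ≥ α → fail to reject H₀

reject H₀: no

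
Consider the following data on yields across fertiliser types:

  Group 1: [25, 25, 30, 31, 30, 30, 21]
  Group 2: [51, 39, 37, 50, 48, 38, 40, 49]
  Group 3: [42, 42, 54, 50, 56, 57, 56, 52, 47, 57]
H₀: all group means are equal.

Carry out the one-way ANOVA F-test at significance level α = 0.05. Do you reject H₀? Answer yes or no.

Group means [27.43, 44.00, 51.30], grand mean 42.280
SSB = Σnᵢ(x̄ᵢ−x̄)² = 2381.226; SSW = ΣΣ(x−x̄ᵢ)² = 647.814
MSB = 2381.226/2 = 1190.6129; MSW = 647.814/22 = 29.4461
F = MSB/MSW = 40.4336
df = (2, 22)
p-value (upper-tail) = 0.00000
At α=0.05: p < α → reject H₀

reject H₀: yes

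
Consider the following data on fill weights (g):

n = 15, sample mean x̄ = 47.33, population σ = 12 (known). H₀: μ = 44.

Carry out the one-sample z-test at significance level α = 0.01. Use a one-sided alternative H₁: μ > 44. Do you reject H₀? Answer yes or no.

SE = σ/√n = 12/√15 = 3.0984
z = (x̄−μ₀)/SE = (47.33−44)/3.0984 = 1.0748
p-value (one-sided, H₁ greater) = 0.14124
At α=0.01: p ≥ α → fail to reject H₀

reject H₀: no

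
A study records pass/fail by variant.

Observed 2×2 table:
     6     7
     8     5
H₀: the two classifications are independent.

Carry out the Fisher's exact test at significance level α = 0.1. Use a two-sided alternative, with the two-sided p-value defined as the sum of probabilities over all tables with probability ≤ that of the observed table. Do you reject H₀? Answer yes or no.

Margins: r₁=13, r₂=13, c₁=14, c₂=12, n=26
p_obs = C(13,6)·C(13,8)/C(26,14); sum pmf over tables with pmf ≤ p_obs
p-value (two-sided) = 0.69510
At α=0.1: p ≥ α → fail to reject H₀

reject H₀: no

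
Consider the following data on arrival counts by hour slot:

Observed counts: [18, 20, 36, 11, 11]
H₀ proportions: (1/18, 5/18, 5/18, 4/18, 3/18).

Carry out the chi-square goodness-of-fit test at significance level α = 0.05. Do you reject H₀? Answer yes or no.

reject H₀: yes

n = 96; E_i = n·p_i = [5.33, 26.67, 26.67, 21.33, 16.00]
χ² = (18−5.33)²/5.33 + (20−26.67)²/26.67 + (36−26.67)²/26.67 + (11−21.33)²/21.33 + (11−16.00)²/16.00 = 41.5844
df = 4
p-value (upper-tail) = 0.00000
At α=0.05: p < α → reject H₀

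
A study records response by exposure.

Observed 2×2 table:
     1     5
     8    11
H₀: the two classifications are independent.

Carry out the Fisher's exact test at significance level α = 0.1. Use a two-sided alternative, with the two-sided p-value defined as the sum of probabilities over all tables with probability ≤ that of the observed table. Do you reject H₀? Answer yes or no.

reject H₀: no

Margins: r₁=6, r₂=19, c₁=9, c₂=16, n=25
p_obs = C(6,1)·C(19,8)/C(25,9); sum pmf over tables with pmf ≤ p_obs
p-value (two-sided) = 0.36443
At α=0.1: p ≥ α → fail to reject H₀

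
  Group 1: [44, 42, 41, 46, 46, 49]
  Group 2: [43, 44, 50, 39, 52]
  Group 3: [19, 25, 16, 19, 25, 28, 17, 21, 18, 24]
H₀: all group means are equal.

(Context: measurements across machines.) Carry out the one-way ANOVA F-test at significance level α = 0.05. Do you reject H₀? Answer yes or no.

Group means [44.67, 45.60, 21.20], grand mean 33.714
SSB = Σnᵢ(x̄ᵢ−x̄)² = 2992.152; SSW = ΣΣ(x−x̄ᵢ)² = 304.133
MSB = 2992.152/2 = 1496.0762; MSW = 304.133/18 = 16.8963
F = MSB/MSW = 88.5446
df = (2, 18)
p-value (upper-tail) = 0.00000
At α=0.05: p < α → reject H₀

reject H₀: yes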